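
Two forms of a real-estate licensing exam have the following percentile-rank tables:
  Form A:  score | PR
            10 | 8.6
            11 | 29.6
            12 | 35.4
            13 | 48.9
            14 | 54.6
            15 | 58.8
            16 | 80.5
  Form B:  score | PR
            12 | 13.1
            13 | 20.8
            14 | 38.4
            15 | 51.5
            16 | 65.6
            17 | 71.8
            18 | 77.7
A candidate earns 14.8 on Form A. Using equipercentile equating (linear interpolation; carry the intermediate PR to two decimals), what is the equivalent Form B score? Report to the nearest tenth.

PR of 14.8 on Form A: 54.6 + (14.8 − 14)/(15 − 14) × (58.8 − 54.6) = 57.96
On Form B, PR 57.96 falls between score 15 (PR 51.5) and 16 (PR 65.6).
Interpolate: 15 + (57.96 − 51.5)/(65.6 − 51.5) × (16 − 15) = 15.5

15.5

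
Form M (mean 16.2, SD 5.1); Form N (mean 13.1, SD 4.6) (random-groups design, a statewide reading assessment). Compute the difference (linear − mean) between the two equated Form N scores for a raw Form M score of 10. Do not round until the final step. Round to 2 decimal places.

0.61

Mean-equated: 10 + (13.1 − 16.2) = 6.90
Linear-equated: (4.6/5.1)(10 − 16.2) + 13.1 = 7.508
Difference = 7.508 − 6.90 = 0.61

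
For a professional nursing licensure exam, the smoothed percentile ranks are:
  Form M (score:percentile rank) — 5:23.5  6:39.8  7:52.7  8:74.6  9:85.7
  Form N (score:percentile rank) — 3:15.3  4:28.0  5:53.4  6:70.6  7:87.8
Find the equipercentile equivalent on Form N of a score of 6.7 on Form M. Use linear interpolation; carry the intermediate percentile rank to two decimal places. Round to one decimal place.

4.8

PR of 6.7 on Form M: 39.8 + (6.7 − 6)/(7 − 6) × (52.7 − 39.8) = 48.83
On Form N, PR 48.83 falls between score 4 (PR 28.0) and 5 (PR 53.4).
Interpolate: 4 + (48.83 − 28.0)/(53.4 − 28.0) × (5 − 4) = 4.8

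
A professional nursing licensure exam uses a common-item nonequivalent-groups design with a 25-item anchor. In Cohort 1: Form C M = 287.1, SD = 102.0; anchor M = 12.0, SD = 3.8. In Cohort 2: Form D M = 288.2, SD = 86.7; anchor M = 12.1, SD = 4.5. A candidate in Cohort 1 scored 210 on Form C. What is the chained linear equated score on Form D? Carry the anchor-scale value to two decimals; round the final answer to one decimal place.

231.0

Form C → anchor (Cohort 1): v = (3.8/102.0)(210 − 287.1) + 12.0 = 9.13
anchor → Form D (Cohort 2): y = (86.7/4.5)(9.13 − 12.1) + 288.2 = 231.0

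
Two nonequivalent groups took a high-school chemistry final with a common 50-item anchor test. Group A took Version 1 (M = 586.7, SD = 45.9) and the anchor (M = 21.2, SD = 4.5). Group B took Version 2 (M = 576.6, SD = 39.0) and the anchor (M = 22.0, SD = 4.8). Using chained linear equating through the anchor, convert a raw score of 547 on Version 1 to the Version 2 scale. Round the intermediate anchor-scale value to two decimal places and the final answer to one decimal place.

Version 1 → anchor (Group A): v = (4.5/45.9)(547 − 586.7) + 21.2 = 17.31
anchor → Version 2 (Group B): y = (39.0/4.8)(17.31 − 22.0) + 576.6 = 538.5

538.5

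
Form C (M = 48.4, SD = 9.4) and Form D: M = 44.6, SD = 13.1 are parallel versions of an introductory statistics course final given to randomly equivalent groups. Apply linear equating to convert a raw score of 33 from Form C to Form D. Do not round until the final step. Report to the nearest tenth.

Linear equating: y = (SD_Y/SD_X)(x − M_X) + M_Y
y = (13.1/9.4)(33 − 48.4) + 44.6
y = 1.393617 × -15.4 + 44.6 = -21.4617 + 44.6 = 23.1

23.1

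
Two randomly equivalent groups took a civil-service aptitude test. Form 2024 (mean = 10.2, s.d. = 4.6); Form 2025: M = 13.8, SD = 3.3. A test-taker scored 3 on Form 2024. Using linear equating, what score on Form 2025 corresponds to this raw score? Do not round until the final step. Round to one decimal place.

8.6

Linear equating: y = (SD_Y/SD_X)(x − M_X) + M_Y
y = (3.3/4.6)(3 − 10.2) + 13.8
y = 0.717391 × -7.2 + 13.8 = -5.1652 + 13.8 = 8.6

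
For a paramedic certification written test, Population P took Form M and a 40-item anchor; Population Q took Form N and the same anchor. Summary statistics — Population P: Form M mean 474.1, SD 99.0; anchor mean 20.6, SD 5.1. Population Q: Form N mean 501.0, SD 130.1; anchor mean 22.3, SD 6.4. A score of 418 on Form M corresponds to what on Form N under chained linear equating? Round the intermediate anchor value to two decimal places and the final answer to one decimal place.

Form M → anchor (Population P): v = (5.1/99.0)(418 − 474.1) + 20.6 = 17.71
anchor → Form N (Population Q): y = (130.1/6.4)(17.71 − 22.3) + 501.0 = 407.7

407.7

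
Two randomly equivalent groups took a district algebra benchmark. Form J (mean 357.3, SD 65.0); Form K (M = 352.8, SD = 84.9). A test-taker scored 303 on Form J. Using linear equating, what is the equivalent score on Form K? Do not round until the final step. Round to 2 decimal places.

281.88

Linear equating: y = (SD_Y/SD_X)(x − M_X) + M_Y
y = (84.9/65.0)(303 − 357.3) + 352.8
y = 1.306154 × -54.3 + 352.8 = -70.9242 + 352.8 = 281.88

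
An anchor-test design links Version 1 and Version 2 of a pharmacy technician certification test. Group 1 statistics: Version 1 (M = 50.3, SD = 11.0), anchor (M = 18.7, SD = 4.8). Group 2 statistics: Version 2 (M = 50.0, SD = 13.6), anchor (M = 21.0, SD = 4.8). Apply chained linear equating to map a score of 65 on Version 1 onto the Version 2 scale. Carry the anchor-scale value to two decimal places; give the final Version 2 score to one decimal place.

Version 1 → anchor (Group 1): v = (4.8/11.0)(65 − 50.3) + 18.7 = 25.11
anchor → Version 2 (Group 2): y = (13.6/4.8)(25.11 − 21.0) + 50.0 = 61.6

61.6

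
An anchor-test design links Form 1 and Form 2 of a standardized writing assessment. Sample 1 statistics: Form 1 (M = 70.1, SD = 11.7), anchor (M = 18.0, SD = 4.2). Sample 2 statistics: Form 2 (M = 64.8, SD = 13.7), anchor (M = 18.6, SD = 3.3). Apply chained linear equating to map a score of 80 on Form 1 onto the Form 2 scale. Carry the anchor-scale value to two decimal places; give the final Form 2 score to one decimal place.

77.0

Form 1 → anchor (Sample 1): v = (4.2/11.7)(80 − 70.1) + 18.0 = 21.55
anchor → Form 2 (Sample 2): y = (13.7/3.3)(21.55 − 18.6) + 64.8 = 77.0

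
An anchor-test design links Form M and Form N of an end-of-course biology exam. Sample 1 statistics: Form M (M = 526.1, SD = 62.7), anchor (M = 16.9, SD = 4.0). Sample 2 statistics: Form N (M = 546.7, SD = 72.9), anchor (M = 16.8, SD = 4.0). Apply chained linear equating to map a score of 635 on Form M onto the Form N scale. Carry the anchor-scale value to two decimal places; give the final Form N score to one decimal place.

675.2

Form M → anchor (Sample 1): v = (4.0/62.7)(635 − 526.1) + 16.9 = 23.85
anchor → Form N (Sample 2): y = (72.9/4.0)(23.85 − 16.8) + 546.7 = 675.2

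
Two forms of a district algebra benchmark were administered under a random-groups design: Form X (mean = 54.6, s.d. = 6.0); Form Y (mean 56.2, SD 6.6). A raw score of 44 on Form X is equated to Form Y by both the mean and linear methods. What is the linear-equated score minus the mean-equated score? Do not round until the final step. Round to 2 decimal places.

-1.06

Mean-equated: 44 + (56.2 − 54.6) = 45.60
Linear-equated: (6.6/6.0)(44 − 54.6) + 56.2 = 44.540
Difference = 44.540 − 45.60 = -1.06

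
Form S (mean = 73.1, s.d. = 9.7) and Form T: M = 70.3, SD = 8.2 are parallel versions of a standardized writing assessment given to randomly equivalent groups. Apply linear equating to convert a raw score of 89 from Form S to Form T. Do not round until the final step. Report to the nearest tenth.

83.7

Linear equating: y = (SD_Y/SD_X)(x − M_X) + M_Y
y = (8.2/9.7)(89 − 73.1) + 70.3
y = 0.845361 × 15.9 + 70.3 = 13.4412 + 70.3 = 83.7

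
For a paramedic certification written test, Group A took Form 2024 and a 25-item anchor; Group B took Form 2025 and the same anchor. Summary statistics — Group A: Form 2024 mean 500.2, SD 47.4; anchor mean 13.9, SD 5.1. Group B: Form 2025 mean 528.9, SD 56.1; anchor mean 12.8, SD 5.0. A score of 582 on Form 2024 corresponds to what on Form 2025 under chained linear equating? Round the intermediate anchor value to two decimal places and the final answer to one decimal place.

Form 2024 → anchor (Group A): v = (5.1/47.4)(582 − 500.2) + 13.9 = 22.70
anchor → Form 2025 (Group B): y = (56.1/5.0)(22.70 − 12.8) + 528.9 = 640.0

640.0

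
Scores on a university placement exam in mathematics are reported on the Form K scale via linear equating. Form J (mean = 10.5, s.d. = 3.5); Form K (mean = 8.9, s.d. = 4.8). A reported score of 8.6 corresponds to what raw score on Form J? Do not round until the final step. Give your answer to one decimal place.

10.3

Invert y = (SD_Y/SD_X)(x − M_X) + M_Y:
x = (SD_X/SD_Y)(y − M_Y) + M_X = (3.5/4.8)(8.6 − 8.9) + 10.5
x = 0.729167 × -0.300 + 10.5 = 10.3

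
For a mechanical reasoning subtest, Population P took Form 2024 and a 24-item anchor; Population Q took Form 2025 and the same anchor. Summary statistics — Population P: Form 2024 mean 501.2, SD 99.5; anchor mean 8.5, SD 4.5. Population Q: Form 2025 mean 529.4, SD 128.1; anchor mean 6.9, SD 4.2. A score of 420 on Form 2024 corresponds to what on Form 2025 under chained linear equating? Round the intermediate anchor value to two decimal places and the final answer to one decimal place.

466.3

Form 2024 → anchor (Population P): v = (4.5/99.5)(420 − 501.2) + 8.5 = 4.83
anchor → Form 2025 (Population Q): y = (128.1/4.2)(4.83 − 6.9) + 529.4 = 466.3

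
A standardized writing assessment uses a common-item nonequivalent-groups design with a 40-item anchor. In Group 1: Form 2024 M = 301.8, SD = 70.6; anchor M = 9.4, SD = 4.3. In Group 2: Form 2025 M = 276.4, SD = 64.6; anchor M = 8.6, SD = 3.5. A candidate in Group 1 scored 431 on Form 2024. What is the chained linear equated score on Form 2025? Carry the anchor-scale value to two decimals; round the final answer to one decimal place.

Form 2024 → anchor (Group 1): v = (4.3/70.6)(431 − 301.8) + 9.4 = 17.27
anchor → Form 2025 (Group 2): y = (64.6/3.5)(17.27 − 8.6) + 276.4 = 436.4

436.4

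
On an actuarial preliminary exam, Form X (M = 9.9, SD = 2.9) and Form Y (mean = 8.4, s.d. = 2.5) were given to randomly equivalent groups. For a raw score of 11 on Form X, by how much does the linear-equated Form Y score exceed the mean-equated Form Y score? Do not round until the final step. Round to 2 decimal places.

-0.15

Mean-equated: 11 + (8.4 − 9.9) = 9.50
Linear-equated: (2.5/2.9)(11 − 9.9) + 8.4 = 9.348
Difference = 9.348 − 9.50 = -0.15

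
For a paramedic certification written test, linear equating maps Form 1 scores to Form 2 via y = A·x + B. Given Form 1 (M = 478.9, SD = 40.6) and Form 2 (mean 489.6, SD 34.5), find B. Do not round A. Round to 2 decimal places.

A = SD_Y / SD_X = 34.5 / 40.6 = 0.849754
B = M_Y − A·M_X = 489.6 − 0.849754 × 478.9 = 82.65

82.65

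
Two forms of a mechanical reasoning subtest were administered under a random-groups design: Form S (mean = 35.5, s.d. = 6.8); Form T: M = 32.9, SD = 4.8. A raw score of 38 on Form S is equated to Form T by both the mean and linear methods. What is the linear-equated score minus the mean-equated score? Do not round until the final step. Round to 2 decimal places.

-0.74

Mean-equated: 38 + (32.9 − 35.5) = 35.40
Linear-equated: (4.8/6.8)(38 − 35.5) + 32.9 = 34.665
Difference = 34.665 − 35.40 = -0.74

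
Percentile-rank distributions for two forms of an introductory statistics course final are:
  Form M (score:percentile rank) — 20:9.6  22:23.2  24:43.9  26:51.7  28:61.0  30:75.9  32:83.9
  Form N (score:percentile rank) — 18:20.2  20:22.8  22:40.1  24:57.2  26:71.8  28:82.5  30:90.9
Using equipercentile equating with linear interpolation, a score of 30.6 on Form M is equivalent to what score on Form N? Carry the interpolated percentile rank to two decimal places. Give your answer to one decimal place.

27.2

PR of 30.6 on Form M: 75.9 + (30.6 − 30)/(32 − 30) × (83.9 − 75.9) = 78.30
On Form N, PR 78.30 falls between score 26 (PR 71.8) and 28 (PR 82.5).
Interpolate: 26 + (78.30 − 71.8)/(82.5 − 71.8) × (28 − 26) = 27.2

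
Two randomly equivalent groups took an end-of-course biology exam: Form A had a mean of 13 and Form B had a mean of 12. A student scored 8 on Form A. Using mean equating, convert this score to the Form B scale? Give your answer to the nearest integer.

7

Mean equating: y = x + (M_Y − M_X) = 8 + (12 − 13) = 7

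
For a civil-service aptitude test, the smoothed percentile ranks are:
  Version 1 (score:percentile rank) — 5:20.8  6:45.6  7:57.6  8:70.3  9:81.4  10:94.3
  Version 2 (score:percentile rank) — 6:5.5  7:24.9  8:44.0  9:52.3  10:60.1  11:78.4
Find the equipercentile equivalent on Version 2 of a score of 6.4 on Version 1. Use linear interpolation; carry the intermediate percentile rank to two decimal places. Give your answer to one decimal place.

PR of 6.4 on Version 1: 45.6 + (6.4 − 6)/(7 − 6) × (57.6 − 45.6) = 50.40
On Version 2, PR 50.40 falls between score 8 (PR 44.0) and 9 (PR 52.3).
Interpolate: 8 + (50.40 − 44.0)/(52.3 − 44.0) × (9 − 8) = 8.8

8.8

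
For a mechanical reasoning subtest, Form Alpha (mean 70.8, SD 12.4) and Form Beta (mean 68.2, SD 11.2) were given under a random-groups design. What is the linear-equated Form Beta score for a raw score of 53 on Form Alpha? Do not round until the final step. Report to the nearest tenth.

Linear equating: y = (SD_Y/SD_X)(x − M_X) + M_Y
y = (11.2/12.4)(53 − 70.8) + 68.2
y = 0.903226 × -17.8 + 68.2 = -16.0774 + 68.2 = 52.1

52.1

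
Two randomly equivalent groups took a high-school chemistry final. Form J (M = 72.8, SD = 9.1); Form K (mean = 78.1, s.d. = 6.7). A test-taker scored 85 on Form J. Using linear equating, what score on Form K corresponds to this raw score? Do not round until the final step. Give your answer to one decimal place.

87.1

Linear equating: y = (SD_Y/SD_X)(x − M_X) + M_Y
y = (6.7/9.1)(85 − 72.8) + 78.1
y = 0.736264 × 12.2 + 78.1 = 8.9824 + 78.1 = 87.1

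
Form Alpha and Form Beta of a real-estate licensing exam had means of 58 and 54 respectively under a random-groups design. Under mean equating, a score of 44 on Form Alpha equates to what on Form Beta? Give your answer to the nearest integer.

40

Mean equating: y = x + (M_Y − M_X) = 44 + (54 − 58) = 40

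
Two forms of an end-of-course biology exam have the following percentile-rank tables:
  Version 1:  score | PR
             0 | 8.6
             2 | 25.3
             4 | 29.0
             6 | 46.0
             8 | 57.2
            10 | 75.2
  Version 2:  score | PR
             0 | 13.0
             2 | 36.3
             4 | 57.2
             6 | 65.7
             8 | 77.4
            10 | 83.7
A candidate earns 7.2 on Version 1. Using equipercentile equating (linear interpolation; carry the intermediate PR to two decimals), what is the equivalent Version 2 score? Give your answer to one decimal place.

PR of 7.2 on Version 1: 46.0 + (7.2 − 6)/(8 − 6) × (57.2 − 46.0) = 52.72
On Version 2, PR 52.72 falls between score 2 (PR 36.3) and 4 (PR 57.2).
Interpolate: 2 + (52.72 − 36.3)/(57.2 − 36.3) × (4 − 2) = 3.6

3.6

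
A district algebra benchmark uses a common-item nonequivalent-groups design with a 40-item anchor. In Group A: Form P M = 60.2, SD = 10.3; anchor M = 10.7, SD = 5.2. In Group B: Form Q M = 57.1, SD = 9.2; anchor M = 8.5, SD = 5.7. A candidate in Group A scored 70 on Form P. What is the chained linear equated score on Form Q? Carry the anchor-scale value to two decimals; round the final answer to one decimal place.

68.6

Form P → anchor (Group A): v = (5.2/10.3)(70 − 60.2) + 10.7 = 15.65
anchor → Form Q (Group B): y = (9.2/5.7)(15.65 − 8.5) + 57.1 = 68.6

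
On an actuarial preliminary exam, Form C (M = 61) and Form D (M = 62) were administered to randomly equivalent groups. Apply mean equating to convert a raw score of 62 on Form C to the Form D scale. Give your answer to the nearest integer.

Mean equating: y = x + (M_Y − M_X) = 62 + (62 − 61) = 63

63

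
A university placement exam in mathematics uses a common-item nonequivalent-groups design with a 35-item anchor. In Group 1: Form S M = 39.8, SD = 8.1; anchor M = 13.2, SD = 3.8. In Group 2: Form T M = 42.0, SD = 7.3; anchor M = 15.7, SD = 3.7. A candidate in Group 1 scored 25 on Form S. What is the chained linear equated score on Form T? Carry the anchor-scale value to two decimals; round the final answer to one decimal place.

Form S → anchor (Group 1): v = (3.8/8.1)(25 − 39.8) + 13.2 = 6.26
anchor → Form T (Group 2): y = (7.3/3.7)(6.26 − 15.7) + 42.0 = 23.4

23.4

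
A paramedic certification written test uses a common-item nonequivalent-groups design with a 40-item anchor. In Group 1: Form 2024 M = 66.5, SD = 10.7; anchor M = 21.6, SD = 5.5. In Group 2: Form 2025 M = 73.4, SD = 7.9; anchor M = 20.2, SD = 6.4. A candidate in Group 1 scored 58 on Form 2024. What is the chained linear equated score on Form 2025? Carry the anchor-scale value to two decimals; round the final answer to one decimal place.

Form 2024 → anchor (Group 1): v = (5.5/10.7)(58 − 66.5) + 21.6 = 17.23
anchor → Form 2025 (Group 2): y = (7.9/6.4)(17.23 − 20.2) + 73.4 = 69.7

69.7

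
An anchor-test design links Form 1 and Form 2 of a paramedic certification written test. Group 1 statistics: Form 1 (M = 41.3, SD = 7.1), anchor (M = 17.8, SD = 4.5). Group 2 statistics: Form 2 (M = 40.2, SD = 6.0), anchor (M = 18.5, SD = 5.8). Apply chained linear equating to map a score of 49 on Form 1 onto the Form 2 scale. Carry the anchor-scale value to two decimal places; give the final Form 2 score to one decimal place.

44.5

Form 1 → anchor (Group 1): v = (4.5/7.1)(49 − 41.3) + 17.8 = 22.68
anchor → Form 2 (Group 2): y = (6.0/5.8)(22.68 − 18.5) + 40.2 = 44.5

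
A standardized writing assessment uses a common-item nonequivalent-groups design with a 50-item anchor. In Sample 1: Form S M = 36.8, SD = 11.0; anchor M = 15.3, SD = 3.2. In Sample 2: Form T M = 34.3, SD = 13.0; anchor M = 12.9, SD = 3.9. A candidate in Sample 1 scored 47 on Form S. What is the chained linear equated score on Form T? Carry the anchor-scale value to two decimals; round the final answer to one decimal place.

52.2

Form S → anchor (Sample 1): v = (3.2/11.0)(47 − 36.8) + 15.3 = 18.27
anchor → Form T (Sample 2): y = (13.0/3.9)(18.27 − 12.9) + 34.3 = 52.2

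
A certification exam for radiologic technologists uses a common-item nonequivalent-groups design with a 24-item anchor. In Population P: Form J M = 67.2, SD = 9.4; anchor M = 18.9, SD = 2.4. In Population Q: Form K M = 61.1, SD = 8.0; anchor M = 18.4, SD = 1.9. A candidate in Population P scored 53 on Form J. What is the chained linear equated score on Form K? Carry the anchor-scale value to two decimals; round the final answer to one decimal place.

Form J → anchor (Population P): v = (2.4/9.4)(53 − 67.2) + 18.9 = 15.27
anchor → Form K (Population Q): y = (8.0/1.9)(15.27 − 18.4) + 61.1 = 47.9

47.9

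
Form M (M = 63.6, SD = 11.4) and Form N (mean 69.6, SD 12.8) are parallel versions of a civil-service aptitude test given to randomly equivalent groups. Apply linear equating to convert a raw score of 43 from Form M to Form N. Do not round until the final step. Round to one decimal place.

46.5

Linear equating: y = (SD_Y/SD_X)(x − M_X) + M_Y
y = (12.8/11.4)(43 − 63.6) + 69.6
y = 1.122807 × -20.6 + 69.6 = -23.1298 + 69.6 = 46.5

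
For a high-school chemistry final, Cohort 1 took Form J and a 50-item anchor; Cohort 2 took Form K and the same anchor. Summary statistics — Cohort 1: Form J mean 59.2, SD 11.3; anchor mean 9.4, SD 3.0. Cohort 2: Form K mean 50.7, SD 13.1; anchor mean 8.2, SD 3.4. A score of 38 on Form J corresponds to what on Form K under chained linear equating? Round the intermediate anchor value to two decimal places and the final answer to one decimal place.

33.6

Form J → anchor (Cohort 1): v = (3.0/11.3)(38 − 59.2) + 9.4 = 3.77
anchor → Form K (Cohort 2): y = (13.1/3.4)(3.77 − 8.2) + 50.7 = 33.6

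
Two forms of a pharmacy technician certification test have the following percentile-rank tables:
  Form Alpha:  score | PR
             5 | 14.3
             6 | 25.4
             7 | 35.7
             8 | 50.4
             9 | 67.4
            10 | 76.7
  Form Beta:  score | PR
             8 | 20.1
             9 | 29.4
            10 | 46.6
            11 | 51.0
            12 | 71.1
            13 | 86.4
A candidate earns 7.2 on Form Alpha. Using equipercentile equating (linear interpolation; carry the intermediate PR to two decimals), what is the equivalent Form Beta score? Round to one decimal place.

9.5

PR of 7.2 on Form Alpha: 35.7 + (7.2 − 7)/(8 − 7) × (50.4 − 35.7) = 38.64
On Form Beta, PR 38.64 falls between score 9 (PR 29.4) and 10 (PR 46.6).
Interpolate: 9 + (38.64 − 29.4)/(46.6 − 29.4) × (10 − 9) = 9.5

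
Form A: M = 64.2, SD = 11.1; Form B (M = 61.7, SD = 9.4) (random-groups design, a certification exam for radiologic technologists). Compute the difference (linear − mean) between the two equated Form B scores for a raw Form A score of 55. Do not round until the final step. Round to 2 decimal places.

1.41

Mean-equated: 55 + (61.7 − 64.2) = 52.50
Linear-equated: (9.4/11.1)(55 − 64.2) + 61.7 = 53.909
Difference = 53.909 − 52.50 = 1.41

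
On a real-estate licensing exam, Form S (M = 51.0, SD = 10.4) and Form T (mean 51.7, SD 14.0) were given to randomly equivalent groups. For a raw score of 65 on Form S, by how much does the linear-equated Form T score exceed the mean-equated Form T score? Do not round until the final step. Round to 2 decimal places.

4.85

Mean-equated: 65 + (51.7 − 51.0) = 65.70
Linear-equated: (14.0/10.4)(65 − 51.0) + 51.7 = 70.546
Difference = 70.546 − 65.70 = 4.85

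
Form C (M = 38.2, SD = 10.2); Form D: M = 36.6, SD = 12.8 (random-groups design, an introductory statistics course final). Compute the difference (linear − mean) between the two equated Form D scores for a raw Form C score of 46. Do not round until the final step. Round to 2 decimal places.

1.99

Mean-equated: 46 + (36.6 − 38.2) = 44.40
Linear-equated: (12.8/10.2)(46 − 38.2) + 36.6 = 46.388
Difference = 46.388 − 44.40 = 1.99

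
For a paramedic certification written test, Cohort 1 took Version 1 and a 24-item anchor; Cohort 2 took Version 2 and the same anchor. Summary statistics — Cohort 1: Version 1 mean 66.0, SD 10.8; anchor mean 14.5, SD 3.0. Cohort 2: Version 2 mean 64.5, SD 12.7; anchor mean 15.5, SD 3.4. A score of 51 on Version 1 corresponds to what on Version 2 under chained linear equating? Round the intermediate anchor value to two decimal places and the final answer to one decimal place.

Version 1 → anchor (Cohort 1): v = (3.0/10.8)(51 − 66.0) + 14.5 = 10.33
anchor → Version 2 (Cohort 2): y = (12.7/3.4)(10.33 − 15.5) + 64.5 = 45.2

45.2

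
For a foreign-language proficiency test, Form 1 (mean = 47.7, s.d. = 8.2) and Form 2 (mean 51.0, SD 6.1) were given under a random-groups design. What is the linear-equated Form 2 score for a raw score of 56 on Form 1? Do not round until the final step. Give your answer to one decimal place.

57.2

Linear equating: y = (SD_Y/SD_X)(x − M_X) + M_Y
y = (6.1/8.2)(56 − 47.7) + 51.0
y = 0.743902 × 8.3 + 51.0 = 6.1744 + 51.0 = 57.2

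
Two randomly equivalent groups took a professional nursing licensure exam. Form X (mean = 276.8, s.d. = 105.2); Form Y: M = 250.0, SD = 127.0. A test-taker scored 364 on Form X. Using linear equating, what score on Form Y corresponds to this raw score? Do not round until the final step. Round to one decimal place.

355.3

Linear equating: y = (SD_Y/SD_X)(x − M_X) + M_Y
y = (127.0/105.2)(364 − 276.8) + 250.0
y = 1.207224 × 87.2 + 250.0 = 105.2700 + 250.0 = 355.3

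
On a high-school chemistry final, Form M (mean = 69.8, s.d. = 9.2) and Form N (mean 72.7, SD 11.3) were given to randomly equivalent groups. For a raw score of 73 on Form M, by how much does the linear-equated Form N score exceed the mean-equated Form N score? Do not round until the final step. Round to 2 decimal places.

Mean-equated: 73 + (72.7 − 69.8) = 75.90
Linear-equated: (11.3/9.2)(73 − 69.8) + 72.7 = 76.630
Difference = 76.630 − 75.90 = 0.73

0.73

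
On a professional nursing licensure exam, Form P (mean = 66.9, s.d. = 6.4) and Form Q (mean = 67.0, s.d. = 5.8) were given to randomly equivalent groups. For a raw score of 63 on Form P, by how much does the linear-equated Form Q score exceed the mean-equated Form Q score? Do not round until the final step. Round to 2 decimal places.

Mean-equated: 63 + (67.0 − 66.9) = 63.10
Linear-equated: (5.8/6.4)(63 − 66.9) + 67.0 = 63.466
Difference = 63.466 − 63.10 = 0.37

0.37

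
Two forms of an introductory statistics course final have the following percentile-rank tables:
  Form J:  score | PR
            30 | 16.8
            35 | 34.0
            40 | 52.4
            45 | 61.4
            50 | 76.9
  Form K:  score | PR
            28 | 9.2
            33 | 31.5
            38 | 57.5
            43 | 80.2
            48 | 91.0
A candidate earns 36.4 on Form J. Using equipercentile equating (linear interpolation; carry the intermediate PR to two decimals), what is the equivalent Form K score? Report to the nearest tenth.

34.5

PR of 36.4 on Form J: 34.0 + (36.4 − 35)/(40 − 35) × (52.4 − 34.0) = 39.15
On Form K, PR 39.15 falls between score 33 (PR 31.5) and 38 (PR 57.5).
Interpolate: 33 + (39.15 − 31.5)/(57.5 − 31.5) × (38 − 33) = 34.5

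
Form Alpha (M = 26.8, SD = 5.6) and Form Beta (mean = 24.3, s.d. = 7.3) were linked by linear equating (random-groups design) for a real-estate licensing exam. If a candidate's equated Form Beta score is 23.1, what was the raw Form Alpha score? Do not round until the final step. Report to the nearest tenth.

25.9

Invert y = (SD_Y/SD_X)(x − M_X) + M_Y:
x = (SD_X/SD_Y)(y − M_Y) + M_X = (5.6/7.3)(23.1 − 24.3) + 26.8
x = 0.767123 × -1.200 + 26.8 = 25.9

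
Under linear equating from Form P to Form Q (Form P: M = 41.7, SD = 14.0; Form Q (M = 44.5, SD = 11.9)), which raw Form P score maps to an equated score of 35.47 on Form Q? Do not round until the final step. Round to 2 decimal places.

31.08

Invert y = (SD_Y/SD_X)(x − M_X) + M_Y:
x = (SD_X/SD_Y)(y − M_Y) + M_X = (14.0/11.9)(35.47 − 44.5) + 41.7
x = 1.176471 × -9.030 + 41.7 = 31.08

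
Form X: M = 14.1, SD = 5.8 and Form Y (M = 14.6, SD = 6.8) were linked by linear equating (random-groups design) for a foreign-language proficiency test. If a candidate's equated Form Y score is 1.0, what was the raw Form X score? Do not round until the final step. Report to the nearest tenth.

2.5

Invert y = (SD_Y/SD_X)(x − M_X) + M_Y:
x = (SD_X/SD_Y)(y − M_Y) + M_X = (5.8/6.8)(1.0 − 14.6) + 14.1
x = 0.852941 × -13.600 + 14.1 = 2.5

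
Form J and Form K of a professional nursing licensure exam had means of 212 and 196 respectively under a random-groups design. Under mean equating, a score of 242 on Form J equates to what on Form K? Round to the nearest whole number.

Mean equating: y = x + (M_Y − M_X) = 242 + (196 − 212) = 226

226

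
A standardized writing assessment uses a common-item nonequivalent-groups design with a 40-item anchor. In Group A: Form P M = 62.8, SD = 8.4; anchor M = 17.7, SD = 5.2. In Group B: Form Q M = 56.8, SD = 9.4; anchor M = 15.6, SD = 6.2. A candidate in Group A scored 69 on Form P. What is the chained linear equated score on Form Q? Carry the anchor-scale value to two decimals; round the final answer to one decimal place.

Form P → anchor (Group A): v = (5.2/8.4)(69 − 62.8) + 17.7 = 21.54
anchor → Form Q (Group B): y = (9.4/6.2)(21.54 − 15.6) + 56.8 = 65.8

65.8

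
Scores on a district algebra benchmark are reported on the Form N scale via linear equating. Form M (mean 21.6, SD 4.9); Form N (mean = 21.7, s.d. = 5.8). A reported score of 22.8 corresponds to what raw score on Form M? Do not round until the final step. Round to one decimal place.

Invert y = (SD_Y/SD_X)(x − M_X) + M_Y:
x = (SD_X/SD_Y)(y − M_Y) + M_X = (4.9/5.8)(22.8 − 21.7) + 21.6
x = 0.844828 × 1.100 + 21.6 = 22.5

22.5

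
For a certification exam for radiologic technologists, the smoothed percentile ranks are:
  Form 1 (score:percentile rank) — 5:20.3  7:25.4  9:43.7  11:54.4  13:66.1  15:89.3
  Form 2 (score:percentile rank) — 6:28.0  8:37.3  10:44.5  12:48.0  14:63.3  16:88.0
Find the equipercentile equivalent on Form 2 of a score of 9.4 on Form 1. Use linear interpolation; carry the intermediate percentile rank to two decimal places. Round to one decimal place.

10.8

PR of 9.4 on Form 1: 43.7 + (9.4 − 9)/(11 − 9) × (54.4 − 43.7) = 45.84
On Form 2, PR 45.84 falls between score 10 (PR 44.5) and 12 (PR 48.0).
Interpolate: 10 + (45.84 − 44.5)/(48.0 − 44.5) × (12 − 10) = 10.8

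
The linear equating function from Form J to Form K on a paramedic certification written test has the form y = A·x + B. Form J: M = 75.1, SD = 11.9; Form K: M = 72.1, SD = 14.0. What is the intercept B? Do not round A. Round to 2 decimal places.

A = SD_Y / SD_X = 14.0 / 11.9 = 1.176471
B = M_Y − A·M_X = 72.1 − 1.176471 × 75.1 = -16.25

-16.25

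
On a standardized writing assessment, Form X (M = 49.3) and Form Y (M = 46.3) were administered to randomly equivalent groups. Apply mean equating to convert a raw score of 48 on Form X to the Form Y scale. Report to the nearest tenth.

45.0

Mean equating: y = x + (M_Y − M_X) = 48 + (46.3 − 49.3) = 45.0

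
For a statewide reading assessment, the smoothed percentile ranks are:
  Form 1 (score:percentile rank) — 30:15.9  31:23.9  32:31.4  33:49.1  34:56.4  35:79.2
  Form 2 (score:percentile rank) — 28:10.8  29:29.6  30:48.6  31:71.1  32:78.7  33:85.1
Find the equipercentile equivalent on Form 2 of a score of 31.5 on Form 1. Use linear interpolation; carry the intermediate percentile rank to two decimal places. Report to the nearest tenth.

PR of 31.5 on Form 1: 23.9 + (31.5 − 31)/(32 − 31) × (31.4 − 23.9) = 27.65
On Form 2, PR 27.65 falls between score 28 (PR 10.8) and 29 (PR 29.6).
Interpolate: 28 + (27.65 − 10.8)/(29.6 − 10.8) × (29 − 28) = 28.9

28.9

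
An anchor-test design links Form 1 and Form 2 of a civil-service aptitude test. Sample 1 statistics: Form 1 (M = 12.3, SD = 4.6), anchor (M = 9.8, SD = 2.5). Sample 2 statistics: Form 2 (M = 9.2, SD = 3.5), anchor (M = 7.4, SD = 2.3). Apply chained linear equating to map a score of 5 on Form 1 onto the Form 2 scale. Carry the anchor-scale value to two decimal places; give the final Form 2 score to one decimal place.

6.8

Form 1 → anchor (Sample 1): v = (2.5/4.6)(5 − 12.3) + 9.8 = 5.83
anchor → Form 2 (Sample 2): y = (3.5/2.3)(5.83 − 7.4) + 9.2 = 6.8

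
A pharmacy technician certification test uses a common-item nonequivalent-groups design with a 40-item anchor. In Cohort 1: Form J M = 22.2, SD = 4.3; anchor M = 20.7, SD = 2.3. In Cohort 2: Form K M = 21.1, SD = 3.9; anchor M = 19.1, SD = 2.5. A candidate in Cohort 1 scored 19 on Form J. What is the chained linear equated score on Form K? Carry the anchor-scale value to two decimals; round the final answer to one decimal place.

Form J → anchor (Cohort 1): v = (2.3/4.3)(19 − 22.2) + 20.7 = 18.99
anchor → Form K (Cohort 2): y = (3.9/2.5)(18.99 − 19.1) + 21.1 = 20.9

20.9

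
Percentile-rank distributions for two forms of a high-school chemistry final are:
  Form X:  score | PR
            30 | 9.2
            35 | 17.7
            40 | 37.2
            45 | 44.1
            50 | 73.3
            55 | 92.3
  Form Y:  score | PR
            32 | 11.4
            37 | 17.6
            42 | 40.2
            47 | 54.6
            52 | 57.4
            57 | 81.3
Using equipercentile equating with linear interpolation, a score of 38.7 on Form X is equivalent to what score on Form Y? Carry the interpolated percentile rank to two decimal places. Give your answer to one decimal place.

PR of 38.7 on Form X: 17.7 + (38.7 − 35)/(40 − 35) × (37.2 − 17.7) = 32.13
On Form Y, PR 32.13 falls between score 37 (PR 17.6) and 42 (PR 40.2).
Interpolate: 37 + (32.13 − 17.6)/(40.2 − 17.6) × (42 − 37) = 40.2

40.2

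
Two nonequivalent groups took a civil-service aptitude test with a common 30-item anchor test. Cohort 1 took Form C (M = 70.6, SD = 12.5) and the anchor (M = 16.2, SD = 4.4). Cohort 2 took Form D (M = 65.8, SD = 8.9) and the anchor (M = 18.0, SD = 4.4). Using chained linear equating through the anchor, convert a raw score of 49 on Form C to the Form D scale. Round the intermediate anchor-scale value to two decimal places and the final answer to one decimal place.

46.8

Form C → anchor (Cohort 1): v = (4.4/12.5)(49 − 70.6) + 16.2 = 8.60
anchor → Form D (Cohort 2): y = (8.9/4.4)(8.60 − 18.0) + 65.8 = 46.8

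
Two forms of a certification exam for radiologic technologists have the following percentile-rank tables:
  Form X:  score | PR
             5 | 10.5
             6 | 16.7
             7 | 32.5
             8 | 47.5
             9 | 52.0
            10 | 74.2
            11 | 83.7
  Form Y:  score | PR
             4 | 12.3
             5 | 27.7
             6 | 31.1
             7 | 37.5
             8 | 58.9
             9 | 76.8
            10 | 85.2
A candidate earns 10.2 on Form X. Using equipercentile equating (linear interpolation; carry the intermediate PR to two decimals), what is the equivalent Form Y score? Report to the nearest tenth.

9.0

PR of 10.2 on Form X: 74.2 + (10.2 − 10)/(11 − 10) × (83.7 − 74.2) = 76.10
On Form Y, PR 76.10 falls between score 8 (PR 58.9) and 9 (PR 76.8).
Interpolate: 8 + (76.10 − 58.9)/(76.8 − 58.9) × (9 − 8) = 9.0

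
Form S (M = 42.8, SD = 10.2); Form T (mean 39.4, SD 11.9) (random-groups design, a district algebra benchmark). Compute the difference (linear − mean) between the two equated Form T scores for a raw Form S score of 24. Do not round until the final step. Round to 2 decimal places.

-3.13

Mean-equated: 24 + (39.4 − 42.8) = 20.60
Linear-equated: (11.9/10.2)(24 − 42.8) + 39.4 = 17.467
Difference = 17.467 − 20.60 = -3.13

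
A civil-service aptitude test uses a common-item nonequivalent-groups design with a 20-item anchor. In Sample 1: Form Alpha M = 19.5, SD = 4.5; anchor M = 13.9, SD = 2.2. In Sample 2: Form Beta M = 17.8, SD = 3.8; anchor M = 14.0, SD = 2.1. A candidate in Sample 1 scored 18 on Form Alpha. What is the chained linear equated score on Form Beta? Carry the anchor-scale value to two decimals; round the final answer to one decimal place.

Form Alpha → anchor (Sample 1): v = (2.2/4.5)(18 − 19.5) + 13.9 = 13.17
anchor → Form Beta (Sample 2): y = (3.8/2.1)(13.17 − 14.0) + 17.8 = 16.3

16.3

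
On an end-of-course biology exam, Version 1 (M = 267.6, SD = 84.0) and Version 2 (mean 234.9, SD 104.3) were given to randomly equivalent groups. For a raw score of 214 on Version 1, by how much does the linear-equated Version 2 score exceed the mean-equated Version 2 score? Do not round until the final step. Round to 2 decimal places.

Mean-equated: 214 + (234.9 − 267.6) = 181.30
Linear-equated: (104.3/84.0)(214 − 267.6) + 234.9 = 168.347
Difference = 168.347 − 181.30 = -12.95

-12.95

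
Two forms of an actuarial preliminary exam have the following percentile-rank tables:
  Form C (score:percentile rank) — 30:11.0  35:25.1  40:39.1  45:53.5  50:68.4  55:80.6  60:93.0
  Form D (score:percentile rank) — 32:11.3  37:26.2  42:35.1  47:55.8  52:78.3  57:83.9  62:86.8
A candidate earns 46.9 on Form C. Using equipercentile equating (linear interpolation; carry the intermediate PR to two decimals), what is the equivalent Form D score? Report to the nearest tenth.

47.7

PR of 46.9 on Form C: 53.5 + (46.9 − 45)/(50 − 45) × (68.4 − 53.5) = 59.16
On Form D, PR 59.16 falls between score 47 (PR 55.8) and 52 (PR 78.3).
Interpolate: 47 + (59.16 − 55.8)/(78.3 − 55.8) × (52 − 47) = 47.7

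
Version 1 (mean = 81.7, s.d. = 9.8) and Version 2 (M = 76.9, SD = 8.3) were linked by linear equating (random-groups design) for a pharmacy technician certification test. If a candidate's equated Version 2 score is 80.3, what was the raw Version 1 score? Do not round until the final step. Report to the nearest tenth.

85.7

Invert y = (SD_Y/SD_X)(x − M_X) + M_Y:
x = (SD_X/SD_Y)(y − M_Y) + M_X = (9.8/8.3)(80.3 − 76.9) + 81.7
x = 1.180723 × 3.400 + 81.7 = 85.7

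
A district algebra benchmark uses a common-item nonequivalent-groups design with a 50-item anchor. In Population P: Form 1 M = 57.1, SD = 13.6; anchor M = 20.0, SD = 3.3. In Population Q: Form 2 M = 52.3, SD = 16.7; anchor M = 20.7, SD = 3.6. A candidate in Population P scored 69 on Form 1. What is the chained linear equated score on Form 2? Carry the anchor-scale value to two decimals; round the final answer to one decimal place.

Form 1 → anchor (Population P): v = (3.3/13.6)(69 − 57.1) + 20.0 = 22.89
anchor → Form 2 (Population Q): y = (16.7/3.6)(22.89 − 20.7) + 52.3 = 62.5

62.5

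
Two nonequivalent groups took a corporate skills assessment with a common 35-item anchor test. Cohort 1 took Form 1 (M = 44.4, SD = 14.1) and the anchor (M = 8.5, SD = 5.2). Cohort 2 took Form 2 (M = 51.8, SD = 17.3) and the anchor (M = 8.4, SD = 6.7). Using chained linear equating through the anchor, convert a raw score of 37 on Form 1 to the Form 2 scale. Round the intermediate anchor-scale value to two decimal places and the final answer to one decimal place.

45.0

Form 1 → anchor (Cohort 1): v = (5.2/14.1)(37 − 44.4) + 8.5 = 5.77
anchor → Form 2 (Cohort 2): y = (17.3/6.7)(5.77 − 8.4) + 51.8 = 45.0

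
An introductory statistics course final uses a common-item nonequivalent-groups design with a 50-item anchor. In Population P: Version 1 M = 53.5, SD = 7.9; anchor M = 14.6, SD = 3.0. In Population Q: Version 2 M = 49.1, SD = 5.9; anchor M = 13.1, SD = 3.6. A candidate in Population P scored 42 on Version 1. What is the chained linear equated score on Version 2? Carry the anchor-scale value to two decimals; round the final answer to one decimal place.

Version 1 → anchor (Population P): v = (3.0/7.9)(42 − 53.5) + 14.6 = 10.23
anchor → Version 2 (Population Q): y = (5.9/3.6)(10.23 − 13.1) + 49.1 = 44.4

44.4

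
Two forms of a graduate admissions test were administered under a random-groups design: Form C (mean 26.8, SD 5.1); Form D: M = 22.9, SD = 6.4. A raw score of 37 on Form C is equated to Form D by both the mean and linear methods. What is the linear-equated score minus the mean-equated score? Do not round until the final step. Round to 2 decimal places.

Mean-equated: 37 + (22.9 − 26.8) = 33.10
Linear-equated: (6.4/5.1)(37 − 26.8) + 22.9 = 35.700
Difference = 35.700 − 33.10 = 2.60

2.60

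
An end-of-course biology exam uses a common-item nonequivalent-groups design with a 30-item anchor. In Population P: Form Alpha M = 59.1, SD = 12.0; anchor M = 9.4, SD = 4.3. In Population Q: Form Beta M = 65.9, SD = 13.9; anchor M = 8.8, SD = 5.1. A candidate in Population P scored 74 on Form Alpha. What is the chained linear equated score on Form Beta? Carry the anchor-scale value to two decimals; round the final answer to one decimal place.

82.1

Form Alpha → anchor (Population P): v = (4.3/12.0)(74 − 59.1) + 9.4 = 14.74
anchor → Form Beta (Population Q): y = (13.9/5.1)(14.74 − 8.8) + 65.9 = 82.1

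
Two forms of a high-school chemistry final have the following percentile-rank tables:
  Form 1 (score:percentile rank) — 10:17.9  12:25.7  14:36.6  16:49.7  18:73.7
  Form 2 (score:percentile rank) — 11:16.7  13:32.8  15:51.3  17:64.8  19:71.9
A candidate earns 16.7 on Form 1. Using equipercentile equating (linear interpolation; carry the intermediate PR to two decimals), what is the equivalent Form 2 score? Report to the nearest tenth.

PR of 16.7 on Form 1: 49.7 + (16.7 − 16)/(18 − 16) × (73.7 − 49.7) = 58.10
On Form 2, PR 58.10 falls between score 15 (PR 51.3) and 17 (PR 64.8).
Interpolate: 15 + (58.10 − 51.3)/(64.8 − 51.3) × (17 − 15) = 16.0

16.0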